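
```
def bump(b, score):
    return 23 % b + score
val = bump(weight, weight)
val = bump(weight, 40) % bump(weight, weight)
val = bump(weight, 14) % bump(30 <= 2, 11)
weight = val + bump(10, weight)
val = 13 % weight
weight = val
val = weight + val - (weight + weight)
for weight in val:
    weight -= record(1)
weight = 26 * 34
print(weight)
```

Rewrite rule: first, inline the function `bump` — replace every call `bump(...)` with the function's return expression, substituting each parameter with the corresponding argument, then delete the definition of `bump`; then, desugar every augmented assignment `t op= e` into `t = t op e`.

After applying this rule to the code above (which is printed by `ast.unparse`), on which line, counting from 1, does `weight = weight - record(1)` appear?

9

Transformed code:
val = 23 % weight + weight
val = (23 % weight + 40) % (23 % weight + weight)
val = (23 % weight + 14) % (23 % (30 <= 2) + 11)
weight = val + (23 % 10 + weight)
val = 13 % weight
weight = val
val = weight + val - (weight + weight)
for weight in val:
    weight = weight - record(1)
weight = 26 * 34
print(weight)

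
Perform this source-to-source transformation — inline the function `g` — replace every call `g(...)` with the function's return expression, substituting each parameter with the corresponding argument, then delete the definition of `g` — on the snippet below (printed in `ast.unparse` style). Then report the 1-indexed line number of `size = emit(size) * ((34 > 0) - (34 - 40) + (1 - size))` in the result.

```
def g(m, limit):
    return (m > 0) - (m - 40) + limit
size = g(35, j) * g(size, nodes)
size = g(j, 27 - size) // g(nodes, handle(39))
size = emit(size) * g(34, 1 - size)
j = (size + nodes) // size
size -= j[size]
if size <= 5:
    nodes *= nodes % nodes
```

Transformed code:
size = ((35 > 0) - (35 - 40) + j) * ((size > 0) - (size - 40) + nodes)
size = ((j > 0) - (j - 40) + (27 - size)) // ((nodes > 0) - (nodes - 40) + handle(39))
size = emit(size) * ((34 > 0) - (34 - 40) + (1 - size))
j = (size + nodes) // size
size -= j[size]
if size <= 5:
    nodes *= nodes % nodes

3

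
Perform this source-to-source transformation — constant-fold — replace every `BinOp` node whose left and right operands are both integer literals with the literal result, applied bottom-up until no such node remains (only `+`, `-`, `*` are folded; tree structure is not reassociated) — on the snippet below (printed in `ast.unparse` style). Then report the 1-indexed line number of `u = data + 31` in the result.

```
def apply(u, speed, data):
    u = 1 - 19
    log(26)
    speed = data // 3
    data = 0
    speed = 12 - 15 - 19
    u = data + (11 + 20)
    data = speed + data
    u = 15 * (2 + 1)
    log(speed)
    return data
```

7

Transformed code:
def apply(u, speed, data):
    u = -18
    log(26)
    speed = data // 3
    data = 0
    speed = -22
    u = data + 31
    data = speed + data
    u = 45
    log(speed)
    return data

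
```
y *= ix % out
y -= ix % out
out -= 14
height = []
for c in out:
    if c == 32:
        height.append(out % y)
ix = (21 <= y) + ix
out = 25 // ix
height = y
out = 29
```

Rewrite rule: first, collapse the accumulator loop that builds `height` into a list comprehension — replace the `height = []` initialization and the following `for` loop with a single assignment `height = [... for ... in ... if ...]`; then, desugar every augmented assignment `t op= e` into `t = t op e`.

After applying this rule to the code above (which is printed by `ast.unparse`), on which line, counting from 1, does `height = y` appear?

Transformed code:
y = y * (ix % out)
y = y - ix % out
out = out - 14
height = [out % y for c in out if c == 32]
ix = (21 <= y) + ix
out = 25 // ix
height = y
out = 29

7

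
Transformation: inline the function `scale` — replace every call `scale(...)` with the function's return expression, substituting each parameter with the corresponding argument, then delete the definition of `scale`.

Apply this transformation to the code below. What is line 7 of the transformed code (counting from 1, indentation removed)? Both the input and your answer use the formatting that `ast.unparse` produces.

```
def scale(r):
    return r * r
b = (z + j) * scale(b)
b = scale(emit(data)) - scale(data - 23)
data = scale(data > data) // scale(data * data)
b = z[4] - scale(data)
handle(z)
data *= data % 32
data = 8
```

Transformed code:
b = (z + j) * (b * b)
b = emit(data) * emit(data) - (data - 23) * (data - 23)
data = (data > data) * (data > data) // (data * data * (data * data))
b = z[4] - data * data
handle(z)
data *= data % 32
data = 8

data = 8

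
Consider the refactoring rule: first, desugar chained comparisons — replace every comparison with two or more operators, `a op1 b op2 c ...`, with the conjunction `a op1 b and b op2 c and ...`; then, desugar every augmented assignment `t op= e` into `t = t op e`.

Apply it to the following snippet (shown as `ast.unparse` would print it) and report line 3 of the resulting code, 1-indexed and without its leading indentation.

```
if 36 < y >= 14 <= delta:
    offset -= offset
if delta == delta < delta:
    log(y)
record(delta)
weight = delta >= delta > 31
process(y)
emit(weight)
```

Transformed code:
if 36 < y and y >= 14 and (14 <= delta):
    offset = offset - offset
if delta == delta and delta < delta:
    log(y)
record(delta)
weight = delta >= delta and delta > 31
process(y)
emit(weight)

if delta == delta and delta < delta:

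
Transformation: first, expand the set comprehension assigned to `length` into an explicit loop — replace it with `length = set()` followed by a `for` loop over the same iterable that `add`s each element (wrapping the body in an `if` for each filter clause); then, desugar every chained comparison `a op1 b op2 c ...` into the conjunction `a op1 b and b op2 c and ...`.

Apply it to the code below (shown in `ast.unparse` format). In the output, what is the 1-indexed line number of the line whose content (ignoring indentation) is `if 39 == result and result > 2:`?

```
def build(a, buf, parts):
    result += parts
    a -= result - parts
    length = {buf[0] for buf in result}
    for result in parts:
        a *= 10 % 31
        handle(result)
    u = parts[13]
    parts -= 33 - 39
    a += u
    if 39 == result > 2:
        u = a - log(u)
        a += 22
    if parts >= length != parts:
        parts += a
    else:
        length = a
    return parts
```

13

Transformed code:
def build(a, buf, parts):
    result += parts
    a -= result - parts
    length = set()
    for buf in result:
        length.add(buf[0])
    for result in parts:
        a *= 10 % 31
        handle(result)
    u = parts[13]
    parts -= 33 - 39
    a += u
    if 39 == result and result > 2:
        u = a - log(u)
        a += 22
    if parts >= length and length != parts:
        parts += a
    else:
        length = a
    return parts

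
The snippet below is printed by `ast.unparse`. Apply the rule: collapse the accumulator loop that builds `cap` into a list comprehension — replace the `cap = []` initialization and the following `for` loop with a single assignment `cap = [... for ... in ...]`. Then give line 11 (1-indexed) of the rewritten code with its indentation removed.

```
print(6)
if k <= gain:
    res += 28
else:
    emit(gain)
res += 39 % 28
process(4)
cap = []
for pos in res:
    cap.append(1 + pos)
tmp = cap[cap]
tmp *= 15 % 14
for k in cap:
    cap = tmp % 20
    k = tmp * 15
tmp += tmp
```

Transformed code:
print(6)
if k <= gain:
    res += 28
else:
    emit(gain)
res += 39 % 28
process(4)
cap = [1 + pos for pos in res]
tmp = cap[cap]
tmp *= 15 % 14
for k in cap:
    cap = tmp % 20
    k = tmp * 15
tmp += tmp

for k in cap:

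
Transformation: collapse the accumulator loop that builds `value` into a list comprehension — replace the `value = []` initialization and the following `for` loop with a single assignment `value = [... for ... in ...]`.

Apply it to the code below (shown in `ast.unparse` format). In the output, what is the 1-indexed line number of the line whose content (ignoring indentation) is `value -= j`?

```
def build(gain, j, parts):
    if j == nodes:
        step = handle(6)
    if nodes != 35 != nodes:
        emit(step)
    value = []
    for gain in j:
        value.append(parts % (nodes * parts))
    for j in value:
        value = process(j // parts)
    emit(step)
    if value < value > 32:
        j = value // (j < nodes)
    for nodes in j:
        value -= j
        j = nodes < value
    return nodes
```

13

Transformed code:
def build(gain, j, parts):
    if j == nodes:
        step = handle(6)
    if nodes != 35 != nodes:
        emit(step)
    value = [parts % (nodes * parts) for gain in j]
    for j in value:
        value = process(j // parts)
    emit(step)
    if value < value > 32:
        j = value // (j < nodes)
    for nodes in j:
        value -= j
        j = nodes < value
    return nodes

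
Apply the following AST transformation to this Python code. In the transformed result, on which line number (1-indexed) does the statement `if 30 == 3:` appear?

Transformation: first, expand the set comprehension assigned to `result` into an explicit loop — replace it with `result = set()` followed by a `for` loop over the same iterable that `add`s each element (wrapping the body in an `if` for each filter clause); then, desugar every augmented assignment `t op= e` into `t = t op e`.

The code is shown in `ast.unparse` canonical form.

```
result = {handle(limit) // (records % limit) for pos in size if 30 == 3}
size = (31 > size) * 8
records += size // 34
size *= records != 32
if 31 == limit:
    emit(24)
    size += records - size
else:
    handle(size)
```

3

Transformed code:
result = set()
for pos in size:
    if 30 == 3:
        result.add(handle(limit) // (records % limit))
size = (31 > size) * 8
records = records + size // 34
size = size * (records != 32)
if 31 == limit:
    emit(24)
    size = size + (records - size)
else:
    handle(size)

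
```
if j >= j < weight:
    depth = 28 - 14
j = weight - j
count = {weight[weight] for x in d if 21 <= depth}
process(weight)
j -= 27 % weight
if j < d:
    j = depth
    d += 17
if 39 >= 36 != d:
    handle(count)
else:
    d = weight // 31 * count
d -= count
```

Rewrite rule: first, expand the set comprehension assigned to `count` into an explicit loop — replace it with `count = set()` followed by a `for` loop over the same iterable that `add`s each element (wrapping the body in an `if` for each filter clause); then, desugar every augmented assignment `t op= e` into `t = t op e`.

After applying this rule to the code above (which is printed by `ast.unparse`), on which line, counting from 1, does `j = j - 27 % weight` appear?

Transformed code:
if j >= j < weight:
    depth = 28 - 14
j = weight - j
count = set()
for x in d:
    if 21 <= depth:
        count.add(weight[weight])
process(weight)
j = j - 27 % weight
if j < d:
    j = depth
    d = d + 17
if 39 >= 36 != d:
    handle(count)
else:
    d = weight // 31 * count
d = d - count

9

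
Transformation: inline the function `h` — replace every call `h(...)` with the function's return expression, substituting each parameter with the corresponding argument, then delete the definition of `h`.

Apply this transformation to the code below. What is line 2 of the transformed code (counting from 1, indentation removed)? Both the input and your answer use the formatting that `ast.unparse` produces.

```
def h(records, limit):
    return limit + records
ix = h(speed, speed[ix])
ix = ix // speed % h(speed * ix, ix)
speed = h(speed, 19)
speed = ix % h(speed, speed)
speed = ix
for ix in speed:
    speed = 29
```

Transformed code:
ix = speed[ix] + speed
ix = ix // speed % (ix + speed * ix)
speed = 19 + speed
speed = ix % (speed + speed)
speed = ix
for ix in speed:
    speed = 29

ix = ix // speed % (ix + speed * ix)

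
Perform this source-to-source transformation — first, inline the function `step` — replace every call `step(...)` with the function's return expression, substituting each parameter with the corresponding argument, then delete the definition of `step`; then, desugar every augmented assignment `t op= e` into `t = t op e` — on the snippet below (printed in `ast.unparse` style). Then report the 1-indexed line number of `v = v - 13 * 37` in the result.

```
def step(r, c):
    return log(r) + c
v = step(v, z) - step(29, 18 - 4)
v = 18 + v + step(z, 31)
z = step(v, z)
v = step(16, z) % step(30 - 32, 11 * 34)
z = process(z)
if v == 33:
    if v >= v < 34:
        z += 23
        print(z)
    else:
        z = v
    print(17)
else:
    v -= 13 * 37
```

Transformed code:
v = log(v) + z - (log(29) + (18 - 4))
v = 18 + v + (log(z) + 31)
z = log(v) + z
v = (log(16) + z) % (log(30 - 32) + 11 * 34)
z = process(z)
if v == 33:
    if v >= v < 34:
        z = z + 23
        print(z)
    else:
        z = v
    print(17)
else:
    v = v - 13 * 37

14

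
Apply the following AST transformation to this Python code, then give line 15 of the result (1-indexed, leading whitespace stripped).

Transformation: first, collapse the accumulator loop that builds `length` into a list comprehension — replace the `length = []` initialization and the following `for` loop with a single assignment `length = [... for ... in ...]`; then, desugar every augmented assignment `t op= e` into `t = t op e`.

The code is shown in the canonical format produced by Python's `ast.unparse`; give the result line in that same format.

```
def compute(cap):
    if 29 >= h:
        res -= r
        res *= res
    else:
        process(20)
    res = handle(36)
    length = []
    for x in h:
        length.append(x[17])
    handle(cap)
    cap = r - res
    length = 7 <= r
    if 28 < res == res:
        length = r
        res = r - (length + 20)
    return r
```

Transformed code:
def compute(cap):
    if 29 >= h:
        res = res - r
        res = res * res
    else:
        process(20)
    res = handle(36)
    length = [x[17] for x in h]
    handle(cap)
    cap = r - res
    length = 7 <= r
    if 28 < res == res:
        length = r
        res = r - (length + 20)
    return r

return r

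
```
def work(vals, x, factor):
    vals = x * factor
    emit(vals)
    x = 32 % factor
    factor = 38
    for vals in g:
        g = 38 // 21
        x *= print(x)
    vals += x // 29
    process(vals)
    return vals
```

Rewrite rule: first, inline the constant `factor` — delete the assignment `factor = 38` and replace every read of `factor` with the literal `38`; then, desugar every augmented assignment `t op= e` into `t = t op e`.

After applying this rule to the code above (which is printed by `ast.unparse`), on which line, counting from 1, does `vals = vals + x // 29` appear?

8

Transformed code:
def work(vals, x, factor):
    vals = x * 38
    emit(vals)
    x = 32 % 38
    for vals in g:
        g = 38 // 21
        x = x * print(x)
    vals = vals + x // 29
    process(vals)
    return vals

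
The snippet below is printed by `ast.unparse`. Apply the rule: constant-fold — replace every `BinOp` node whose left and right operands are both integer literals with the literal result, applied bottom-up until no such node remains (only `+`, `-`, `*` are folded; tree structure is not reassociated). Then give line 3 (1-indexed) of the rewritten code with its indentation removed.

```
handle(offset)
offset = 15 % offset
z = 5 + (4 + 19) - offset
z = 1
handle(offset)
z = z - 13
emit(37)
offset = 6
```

z = 28 - offset

Transformed code:
handle(offset)
offset = 15 % offset
z = 28 - offset
z = 1
handle(offset)
z = z - 13
emit(37)
offset = 6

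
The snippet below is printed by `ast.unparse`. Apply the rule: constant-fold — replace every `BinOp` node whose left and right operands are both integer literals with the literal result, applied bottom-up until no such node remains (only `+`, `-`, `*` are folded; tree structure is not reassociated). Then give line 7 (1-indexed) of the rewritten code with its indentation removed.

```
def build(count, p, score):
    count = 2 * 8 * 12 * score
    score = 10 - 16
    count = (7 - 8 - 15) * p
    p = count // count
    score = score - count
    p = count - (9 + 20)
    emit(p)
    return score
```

Transformed code:
def build(count, p, score):
    count = 192 * score
    score = -6
    count = -16 * p
    p = count // count
    score = score - count
    p = count - 29
    emit(p)
    return score

p = count - 29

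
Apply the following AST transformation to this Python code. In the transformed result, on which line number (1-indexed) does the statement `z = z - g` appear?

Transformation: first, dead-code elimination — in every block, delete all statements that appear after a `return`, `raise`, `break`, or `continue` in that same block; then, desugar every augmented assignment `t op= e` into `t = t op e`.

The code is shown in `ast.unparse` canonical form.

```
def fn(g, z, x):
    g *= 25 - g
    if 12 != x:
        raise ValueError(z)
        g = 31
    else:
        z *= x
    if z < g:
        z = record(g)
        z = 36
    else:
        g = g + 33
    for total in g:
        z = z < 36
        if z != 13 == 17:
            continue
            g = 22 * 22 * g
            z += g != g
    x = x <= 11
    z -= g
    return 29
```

17

Transformed code:
def fn(g, z, x):
    g = g * (25 - g)
    if 12 != x:
        raise ValueError(z)
    else:
        z = z * x
    if z < g:
        z = record(g)
        z = 36
    else:
        g = g + 33
    for total in g:
        z = z < 36
        if z != 13 == 17:
            continue
    x = x <= 11
    z = z - g
    return 29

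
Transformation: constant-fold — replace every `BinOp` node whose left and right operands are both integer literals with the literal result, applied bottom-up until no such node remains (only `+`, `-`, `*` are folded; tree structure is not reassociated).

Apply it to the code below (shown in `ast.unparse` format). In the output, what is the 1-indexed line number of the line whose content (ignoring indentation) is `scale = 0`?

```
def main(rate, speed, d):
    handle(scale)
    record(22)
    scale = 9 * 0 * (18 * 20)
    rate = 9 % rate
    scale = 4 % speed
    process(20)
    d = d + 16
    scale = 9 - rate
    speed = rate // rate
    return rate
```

Transformed code:
def main(rate, speed, d):
    handle(scale)
    record(22)
    scale = 0
    rate = 9 % rate
    scale = 4 % speed
    process(20)
    d = d + 16
    scale = 9 - rate
    speed = rate // rate
    return rate

4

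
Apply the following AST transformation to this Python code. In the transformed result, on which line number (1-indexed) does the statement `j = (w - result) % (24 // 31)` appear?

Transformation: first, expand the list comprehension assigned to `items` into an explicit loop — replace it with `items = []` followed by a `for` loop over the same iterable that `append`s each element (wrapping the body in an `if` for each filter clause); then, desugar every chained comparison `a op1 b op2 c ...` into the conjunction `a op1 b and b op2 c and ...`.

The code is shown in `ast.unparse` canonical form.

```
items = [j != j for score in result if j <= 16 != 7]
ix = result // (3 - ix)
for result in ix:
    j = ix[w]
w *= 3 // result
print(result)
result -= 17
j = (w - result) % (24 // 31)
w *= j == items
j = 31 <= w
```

11

Transformed code:
items = []
for score in result:
    if j <= 16 and 16 != 7:
        items.append(j != j)
ix = result // (3 - ix)
for result in ix:
    j = ix[w]
w *= 3 // result
print(result)
result -= 17
j = (w - result) % (24 // 31)
w *= j == items
j = 31 <= w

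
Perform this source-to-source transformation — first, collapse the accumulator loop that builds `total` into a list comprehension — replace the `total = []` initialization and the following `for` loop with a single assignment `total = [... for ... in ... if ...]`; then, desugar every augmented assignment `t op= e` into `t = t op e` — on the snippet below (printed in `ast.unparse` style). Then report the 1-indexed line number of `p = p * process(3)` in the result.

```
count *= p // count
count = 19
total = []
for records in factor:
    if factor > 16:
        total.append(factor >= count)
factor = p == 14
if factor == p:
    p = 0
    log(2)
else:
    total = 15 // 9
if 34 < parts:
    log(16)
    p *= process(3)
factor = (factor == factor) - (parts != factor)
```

12

Transformed code:
count = count * (p // count)
count = 19
total = [factor >= count for records in factor if factor > 16]
factor = p == 14
if factor == p:
    p = 0
    log(2)
else:
    total = 15 // 9
if 34 < parts:
    log(16)
    p = p * process(3)
factor = (factor == factor) - (parts != factor)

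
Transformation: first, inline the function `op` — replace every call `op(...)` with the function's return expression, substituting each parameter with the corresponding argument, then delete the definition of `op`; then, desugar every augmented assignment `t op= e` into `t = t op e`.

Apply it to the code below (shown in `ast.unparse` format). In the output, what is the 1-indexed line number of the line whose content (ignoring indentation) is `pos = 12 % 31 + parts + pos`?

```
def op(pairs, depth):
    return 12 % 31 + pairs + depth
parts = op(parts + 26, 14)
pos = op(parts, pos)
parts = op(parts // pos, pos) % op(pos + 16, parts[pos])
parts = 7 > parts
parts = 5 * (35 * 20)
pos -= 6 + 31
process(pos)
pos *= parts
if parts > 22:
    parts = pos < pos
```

2

Transformed code:
parts = 12 % 31 + (parts + 26) + 14
pos = 12 % 31 + parts + pos
parts = (12 % 31 + parts // pos + pos) % (12 % 31 + (pos + 16) + parts[pos])
parts = 7 > parts
parts = 5 * (35 * 20)
pos = pos - (6 + 31)
process(pos)
pos = pos * parts
if parts > 22:
    parts = pos < pos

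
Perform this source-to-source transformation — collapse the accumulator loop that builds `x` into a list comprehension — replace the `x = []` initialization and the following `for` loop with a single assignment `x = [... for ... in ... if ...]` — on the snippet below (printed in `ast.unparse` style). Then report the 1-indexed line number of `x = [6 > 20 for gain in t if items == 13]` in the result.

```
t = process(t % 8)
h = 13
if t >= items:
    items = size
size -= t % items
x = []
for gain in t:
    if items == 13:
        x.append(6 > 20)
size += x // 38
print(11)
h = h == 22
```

6

Transformed code:
t = process(t % 8)
h = 13
if t >= items:
    items = size
size -= t % items
x = [6 > 20 for gain in t if items == 13]
size += x // 38
print(11)
h = h == 22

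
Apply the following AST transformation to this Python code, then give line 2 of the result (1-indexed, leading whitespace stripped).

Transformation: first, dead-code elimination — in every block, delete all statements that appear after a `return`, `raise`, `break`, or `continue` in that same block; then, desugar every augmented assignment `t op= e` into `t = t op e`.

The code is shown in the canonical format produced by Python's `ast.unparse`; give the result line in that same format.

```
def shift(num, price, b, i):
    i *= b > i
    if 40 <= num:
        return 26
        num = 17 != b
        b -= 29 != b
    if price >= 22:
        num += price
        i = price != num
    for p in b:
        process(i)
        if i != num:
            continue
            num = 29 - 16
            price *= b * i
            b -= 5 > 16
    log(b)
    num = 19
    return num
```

Transformed code:
def shift(num, price, b, i):
    i = i * (b > i)
    if 40 <= num:
        return 26
    if price >= 22:
        num = num + price
        i = price != num
    for p in b:
        process(i)
        if i != num:
            continue
    log(b)
    num = 19
    return num

i = i * (b > i)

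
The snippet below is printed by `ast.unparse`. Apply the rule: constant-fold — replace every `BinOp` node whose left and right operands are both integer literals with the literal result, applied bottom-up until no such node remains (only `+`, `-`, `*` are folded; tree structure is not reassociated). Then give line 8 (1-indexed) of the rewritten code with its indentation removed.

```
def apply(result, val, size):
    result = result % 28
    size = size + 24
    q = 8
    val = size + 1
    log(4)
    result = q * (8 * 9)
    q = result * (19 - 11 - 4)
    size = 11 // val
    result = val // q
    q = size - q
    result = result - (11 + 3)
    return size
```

q = result * 4

Transformed code:
def apply(result, val, size):
    result = result % 28
    size = size + 24
    q = 8
    val = size + 1
    log(4)
    result = q * 72
    q = result * 4
    size = 11 // val
    result = val // q
    q = size - q
    result = result - 14
    return size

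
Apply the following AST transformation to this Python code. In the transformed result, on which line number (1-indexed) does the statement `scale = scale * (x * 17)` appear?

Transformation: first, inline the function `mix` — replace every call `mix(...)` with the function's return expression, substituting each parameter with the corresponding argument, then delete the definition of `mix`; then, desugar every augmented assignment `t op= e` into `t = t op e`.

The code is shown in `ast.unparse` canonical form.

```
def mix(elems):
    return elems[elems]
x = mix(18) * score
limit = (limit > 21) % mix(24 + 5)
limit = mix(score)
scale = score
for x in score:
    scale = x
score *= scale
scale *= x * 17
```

8

Transformed code:
x = 18[18] * score
limit = (limit > 21) % (24 + 5)[24 + 5]
limit = score[score]
scale = score
for x in score:
    scale = x
score = score * scale
scale = scale * (x * 17)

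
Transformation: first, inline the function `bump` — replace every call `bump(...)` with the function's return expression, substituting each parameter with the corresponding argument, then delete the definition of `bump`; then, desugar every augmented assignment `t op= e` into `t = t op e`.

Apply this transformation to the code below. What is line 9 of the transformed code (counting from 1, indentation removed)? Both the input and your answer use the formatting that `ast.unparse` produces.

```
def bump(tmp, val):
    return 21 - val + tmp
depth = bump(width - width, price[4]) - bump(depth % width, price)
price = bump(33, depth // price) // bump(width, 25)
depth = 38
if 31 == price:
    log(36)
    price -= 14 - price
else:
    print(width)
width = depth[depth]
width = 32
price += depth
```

Transformed code:
depth = 21 - price[4] + (width - width) - (21 - price + depth % width)
price = (21 - depth // price + 33) // (21 - 25 + width)
depth = 38
if 31 == price:
    log(36)
    price = price - (14 - price)
else:
    print(width)
width = depth[depth]
width = 32
price = price + depth

width = depth[depth]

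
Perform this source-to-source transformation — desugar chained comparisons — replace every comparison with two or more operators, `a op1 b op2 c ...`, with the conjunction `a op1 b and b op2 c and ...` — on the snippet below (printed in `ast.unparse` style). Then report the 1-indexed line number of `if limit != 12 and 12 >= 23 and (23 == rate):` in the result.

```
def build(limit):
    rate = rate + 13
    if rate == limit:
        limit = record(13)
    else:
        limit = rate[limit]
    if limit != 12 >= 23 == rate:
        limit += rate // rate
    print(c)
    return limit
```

Transformed code:
def build(limit):
    rate = rate + 13
    if rate == limit:
        limit = record(13)
    else:
        limit = rate[limit]
    if limit != 12 and 12 >= 23 and (23 == rate):
        limit += rate // rate
    print(c)
    return limit

7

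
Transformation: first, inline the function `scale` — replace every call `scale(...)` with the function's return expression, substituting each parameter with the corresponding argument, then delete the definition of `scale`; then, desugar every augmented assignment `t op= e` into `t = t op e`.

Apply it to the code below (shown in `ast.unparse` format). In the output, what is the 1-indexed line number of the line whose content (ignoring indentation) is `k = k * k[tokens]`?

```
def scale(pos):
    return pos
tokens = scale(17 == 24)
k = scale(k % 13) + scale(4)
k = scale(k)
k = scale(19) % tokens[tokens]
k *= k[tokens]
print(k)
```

Transformed code:
tokens = 17 == 24
k = k % 13 + 4
k = k
k = 19 % tokens[tokens]
k = k * k[tokens]
print(k)

5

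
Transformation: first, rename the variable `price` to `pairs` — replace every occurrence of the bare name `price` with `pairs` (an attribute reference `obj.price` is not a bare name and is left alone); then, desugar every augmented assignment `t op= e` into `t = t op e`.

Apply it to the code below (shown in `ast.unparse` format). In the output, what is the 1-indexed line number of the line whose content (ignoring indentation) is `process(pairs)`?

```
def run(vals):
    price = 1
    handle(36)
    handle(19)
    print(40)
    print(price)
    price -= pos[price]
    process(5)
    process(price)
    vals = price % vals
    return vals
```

9

Transformed code:
def run(vals):
    pairs = 1
    handle(36)
    handle(19)
    print(40)
    print(pairs)
    pairs = pairs - pos[pairs]
    process(5)
    process(pairs)
    vals = pairs % vals
    return vals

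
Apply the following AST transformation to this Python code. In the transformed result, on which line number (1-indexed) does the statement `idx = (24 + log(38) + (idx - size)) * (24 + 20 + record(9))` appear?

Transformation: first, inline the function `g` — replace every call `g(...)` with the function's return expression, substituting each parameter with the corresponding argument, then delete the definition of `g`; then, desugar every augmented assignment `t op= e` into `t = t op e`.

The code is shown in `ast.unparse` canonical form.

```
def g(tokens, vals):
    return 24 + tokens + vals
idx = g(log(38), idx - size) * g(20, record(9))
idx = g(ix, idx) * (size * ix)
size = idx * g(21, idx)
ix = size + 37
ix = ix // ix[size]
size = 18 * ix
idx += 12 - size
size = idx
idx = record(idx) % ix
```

Transformed code:
idx = (24 + log(38) + (idx - size)) * (24 + 20 + record(9))
idx = (24 + ix + idx) * (size * ix)
size = idx * (24 + 21 + idx)
ix = size + 37
ix = ix // ix[size]
size = 18 * ix
idx = idx + (12 - size)
size = idx
idx = record(idx) % ix

1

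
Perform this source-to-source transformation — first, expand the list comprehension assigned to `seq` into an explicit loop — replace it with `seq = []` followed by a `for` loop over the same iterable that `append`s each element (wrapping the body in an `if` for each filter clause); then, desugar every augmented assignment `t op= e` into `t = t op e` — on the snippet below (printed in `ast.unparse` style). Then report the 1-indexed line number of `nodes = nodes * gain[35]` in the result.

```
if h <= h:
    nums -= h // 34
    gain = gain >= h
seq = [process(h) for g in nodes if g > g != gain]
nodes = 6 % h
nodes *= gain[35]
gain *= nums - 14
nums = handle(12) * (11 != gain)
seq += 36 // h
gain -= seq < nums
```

9

Transformed code:
if h <= h:
    nums = nums - h // 34
    gain = gain >= h
seq = []
for g in nodes:
    if g > g != gain:
        seq.append(process(h))
nodes = 6 % h
nodes = nodes * gain[35]
gain = gain * (nums - 14)
nums = handle(12) * (11 != gain)
seq = seq + 36 // h
gain = gain - (seq < nums)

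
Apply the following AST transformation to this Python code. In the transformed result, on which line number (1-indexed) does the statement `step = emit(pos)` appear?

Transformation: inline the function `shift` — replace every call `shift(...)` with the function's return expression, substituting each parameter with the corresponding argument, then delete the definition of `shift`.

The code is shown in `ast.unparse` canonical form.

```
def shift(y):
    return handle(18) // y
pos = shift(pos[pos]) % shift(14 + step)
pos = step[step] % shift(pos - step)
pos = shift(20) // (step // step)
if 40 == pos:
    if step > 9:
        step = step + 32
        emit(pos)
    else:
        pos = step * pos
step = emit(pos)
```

Transformed code:
pos = handle(18) // pos[pos] % (handle(18) // (14 + step))
pos = step[step] % (handle(18) // (pos - step))
pos = handle(18) // 20 // (step // step)
if 40 == pos:
    if step > 9:
        step = step + 32
        emit(pos)
    else:
        pos = step * pos
step = emit(pos)

10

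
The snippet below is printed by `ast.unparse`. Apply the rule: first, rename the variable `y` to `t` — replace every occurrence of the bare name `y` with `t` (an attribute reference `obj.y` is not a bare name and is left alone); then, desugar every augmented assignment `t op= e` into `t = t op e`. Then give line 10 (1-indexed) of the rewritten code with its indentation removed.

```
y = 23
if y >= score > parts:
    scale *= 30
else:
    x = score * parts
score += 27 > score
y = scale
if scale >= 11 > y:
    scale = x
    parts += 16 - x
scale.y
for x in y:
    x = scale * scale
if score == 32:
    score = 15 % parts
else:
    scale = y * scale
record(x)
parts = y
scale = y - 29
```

parts = parts + (16 - x)

Transformed code:
t = 23
if t >= score > parts:
    scale = scale * 30
else:
    x = score * parts
score = score + (27 > score)
t = scale
if scale >= 11 > t:
    scale = x
    parts = parts + (16 - x)
scale.y
for x in t:
    x = scale * scale
if score == 32:
    score = 15 % parts
else:
    scale = t * scale
record(x)
parts = t
scale = t - 29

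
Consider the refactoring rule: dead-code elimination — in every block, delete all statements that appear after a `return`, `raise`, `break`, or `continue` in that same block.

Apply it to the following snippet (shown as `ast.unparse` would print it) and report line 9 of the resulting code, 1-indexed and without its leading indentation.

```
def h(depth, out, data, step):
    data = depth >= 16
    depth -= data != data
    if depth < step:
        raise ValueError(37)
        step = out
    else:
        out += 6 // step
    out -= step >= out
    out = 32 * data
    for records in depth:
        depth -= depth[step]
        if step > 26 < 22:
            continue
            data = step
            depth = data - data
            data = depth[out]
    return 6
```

Transformed code:
def h(depth, out, data, step):
    data = depth >= 16
    depth -= data != data
    if depth < step:
        raise ValueError(37)
    else:
        out += 6 // step
    out -= step >= out
    out = 32 * data
    for records in depth:
        depth -= depth[step]
        if step > 26 < 22:
            continue
    return 6

out = 32 * data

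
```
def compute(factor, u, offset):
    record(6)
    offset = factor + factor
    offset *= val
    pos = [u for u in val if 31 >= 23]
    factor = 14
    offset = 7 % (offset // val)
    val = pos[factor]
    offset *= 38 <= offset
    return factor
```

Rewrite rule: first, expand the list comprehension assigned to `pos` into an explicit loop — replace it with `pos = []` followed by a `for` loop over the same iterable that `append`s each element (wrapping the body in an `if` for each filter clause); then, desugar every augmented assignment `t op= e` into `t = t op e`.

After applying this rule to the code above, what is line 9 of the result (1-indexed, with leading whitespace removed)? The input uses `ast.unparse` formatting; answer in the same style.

Transformed code:
def compute(factor, u, offset):
    record(6)
    offset = factor + factor
    offset = offset * val
    pos = []
    for u in val:
        if 31 >= 23:
            pos.append(u)
    factor = 14
    offset = 7 % (offset // val)
    val = pos[factor]
    offset = offset * (38 <= offset)
    return factor

factor = 14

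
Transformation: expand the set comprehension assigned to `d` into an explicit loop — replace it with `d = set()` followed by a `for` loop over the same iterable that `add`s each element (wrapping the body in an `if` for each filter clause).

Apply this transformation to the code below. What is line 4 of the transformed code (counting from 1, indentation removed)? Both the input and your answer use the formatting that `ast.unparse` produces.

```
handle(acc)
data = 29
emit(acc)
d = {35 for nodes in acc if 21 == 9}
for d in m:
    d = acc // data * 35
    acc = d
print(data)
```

d = set()

Transformed code:
handle(acc)
data = 29
emit(acc)
d = set()
for nodes in acc:
    if 21 == 9:
        d.add(35)
for d in m:
    d = acc // data * 35
    acc = d
print(data)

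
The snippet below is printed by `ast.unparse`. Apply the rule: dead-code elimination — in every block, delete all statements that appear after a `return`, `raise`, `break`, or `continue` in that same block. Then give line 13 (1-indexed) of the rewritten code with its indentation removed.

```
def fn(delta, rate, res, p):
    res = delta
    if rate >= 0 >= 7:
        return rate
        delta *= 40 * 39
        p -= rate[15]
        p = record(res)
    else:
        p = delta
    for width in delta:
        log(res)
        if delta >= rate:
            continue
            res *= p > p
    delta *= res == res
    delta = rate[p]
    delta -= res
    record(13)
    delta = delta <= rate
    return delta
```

delta -= res

Transformed code:
def fn(delta, rate, res, p):
    res = delta
    if rate >= 0 >= 7:
        return rate
    else:
        p = delta
    for width in delta:
        log(res)
        if delta >= rate:
            continue
    delta *= res == res
    delta = rate[p]
    delta -= res
    record(13)
    delta = delta <= rate
    return delta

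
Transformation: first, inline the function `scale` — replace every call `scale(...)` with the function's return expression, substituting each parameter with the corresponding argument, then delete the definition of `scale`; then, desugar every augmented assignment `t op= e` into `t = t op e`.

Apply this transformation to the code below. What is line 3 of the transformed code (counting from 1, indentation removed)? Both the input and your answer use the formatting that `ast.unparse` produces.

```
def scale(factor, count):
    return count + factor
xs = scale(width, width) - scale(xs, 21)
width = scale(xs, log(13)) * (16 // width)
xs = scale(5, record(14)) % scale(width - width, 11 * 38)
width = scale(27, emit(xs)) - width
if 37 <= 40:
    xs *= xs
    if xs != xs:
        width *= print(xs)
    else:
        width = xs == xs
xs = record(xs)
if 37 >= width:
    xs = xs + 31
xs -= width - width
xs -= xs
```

xs = (record(14) + 5) % (11 * 38 + (width - width))

Transformed code:
xs = width + width - (21 + xs)
width = (log(13) + xs) * (16 // width)
xs = (record(14) + 5) % (11 * 38 + (width - width))
width = emit(xs) + 27 - width
if 37 <= 40:
    xs = xs * xs
    if xs != xs:
        width = width * print(xs)
    else:
        width = xs == xs
xs = record(xs)
if 37 >= width:
    xs = xs + 31
xs = xs - (width - width)
xs = xs - xs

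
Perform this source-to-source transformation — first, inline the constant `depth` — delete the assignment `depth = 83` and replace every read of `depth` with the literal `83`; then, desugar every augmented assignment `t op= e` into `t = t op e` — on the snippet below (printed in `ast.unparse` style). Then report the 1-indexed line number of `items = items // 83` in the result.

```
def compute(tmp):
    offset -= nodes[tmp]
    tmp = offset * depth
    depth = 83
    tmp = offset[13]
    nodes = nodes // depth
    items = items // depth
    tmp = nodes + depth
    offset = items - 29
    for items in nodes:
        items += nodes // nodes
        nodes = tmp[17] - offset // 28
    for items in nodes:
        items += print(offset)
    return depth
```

Transformed code:
def compute(tmp):
    offset = offset - nodes[tmp]
    tmp = offset * 83
    tmp = offset[13]
    nodes = nodes // 83
    items = items // 83
    tmp = nodes + 83
    offset = items - 29
    for items in nodes:
        items = items + nodes // nodes
        nodes = tmp[17] - offset // 28
    for items in nodes:
        items = items + print(offset)
    return 83

6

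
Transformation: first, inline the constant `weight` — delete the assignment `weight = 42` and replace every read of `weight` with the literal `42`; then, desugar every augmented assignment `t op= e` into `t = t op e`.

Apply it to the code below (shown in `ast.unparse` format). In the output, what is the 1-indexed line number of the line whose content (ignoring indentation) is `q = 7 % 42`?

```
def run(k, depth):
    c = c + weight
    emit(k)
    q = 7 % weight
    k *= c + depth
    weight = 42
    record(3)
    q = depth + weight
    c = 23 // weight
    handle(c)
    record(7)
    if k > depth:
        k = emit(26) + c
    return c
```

Transformed code:
def run(k, depth):
    c = c + 42
    emit(k)
    q = 7 % 42
    k = k * (c + depth)
    record(3)
    q = depth + 42
    c = 23 // 42
    handle(c)
    record(7)
    if k > depth:
        k = emit(26) + c
    return c

4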